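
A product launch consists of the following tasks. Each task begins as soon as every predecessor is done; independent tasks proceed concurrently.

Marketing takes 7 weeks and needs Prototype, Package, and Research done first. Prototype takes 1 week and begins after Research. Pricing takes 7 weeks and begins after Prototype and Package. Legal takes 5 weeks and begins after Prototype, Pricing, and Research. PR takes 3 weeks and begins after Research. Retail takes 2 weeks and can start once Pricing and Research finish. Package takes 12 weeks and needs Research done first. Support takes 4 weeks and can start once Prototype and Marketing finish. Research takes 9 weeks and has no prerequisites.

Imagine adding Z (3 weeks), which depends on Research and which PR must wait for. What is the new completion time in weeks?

33

Originally the product launch takes 33 weeks.
With Z inserted, PR now waits for max(Research, Z).
New critical path: Research→Package→Pricing→Legal = 9+12+7+5 = 33 ⇒ 33 weeks.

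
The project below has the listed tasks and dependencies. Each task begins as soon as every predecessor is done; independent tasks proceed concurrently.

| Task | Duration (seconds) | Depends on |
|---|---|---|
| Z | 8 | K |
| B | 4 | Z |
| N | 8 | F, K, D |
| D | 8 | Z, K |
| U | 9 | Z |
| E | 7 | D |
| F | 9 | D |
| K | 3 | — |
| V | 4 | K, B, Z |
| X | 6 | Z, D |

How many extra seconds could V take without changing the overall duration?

17

Critical path: K→Z→D→F→N = 3+8+8+9+8 = 36, so the finish is 36 seconds.
V finishes as early as 19 and must finish by 36.
So V can slip 36 − 19 = 17 seconds.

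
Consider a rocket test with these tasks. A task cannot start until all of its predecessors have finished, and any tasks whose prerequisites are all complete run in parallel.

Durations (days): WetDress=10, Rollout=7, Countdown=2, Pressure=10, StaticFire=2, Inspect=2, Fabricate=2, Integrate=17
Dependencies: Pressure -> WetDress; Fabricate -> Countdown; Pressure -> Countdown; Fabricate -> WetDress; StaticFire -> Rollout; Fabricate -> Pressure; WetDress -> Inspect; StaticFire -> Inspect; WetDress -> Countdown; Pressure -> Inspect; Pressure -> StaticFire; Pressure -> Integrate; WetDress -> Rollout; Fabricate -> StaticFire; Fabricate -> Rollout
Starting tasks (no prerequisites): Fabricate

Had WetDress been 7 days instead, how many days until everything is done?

Actual critical path: Fabricate→Pressure→WetDress→Rollout = 2+10+10+7 = 29 ⇒ 29 days.
Since WetDress is critical, the -3 change carries straight to that chain (now 26 days).
Now Fabricate→Pressure→Integrate = 2+10+17 = 29 is longest, so the finish becomes 29 days.

29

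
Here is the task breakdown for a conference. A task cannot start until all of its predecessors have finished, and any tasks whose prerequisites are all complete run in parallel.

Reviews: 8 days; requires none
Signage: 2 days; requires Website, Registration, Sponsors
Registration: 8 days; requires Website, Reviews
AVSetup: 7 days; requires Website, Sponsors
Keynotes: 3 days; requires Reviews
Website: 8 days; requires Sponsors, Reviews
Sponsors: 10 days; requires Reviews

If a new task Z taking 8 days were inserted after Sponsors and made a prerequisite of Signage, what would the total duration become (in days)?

36

Originally the job takes 36 days.
With Z inserted, Signage now waits for max(Website, Registration, Sponsors, Z).
New critical path: Reviews→Sponsors→Website→Registration→Signage = 8+10+8+8+2 = 36 ⇒ 36 days.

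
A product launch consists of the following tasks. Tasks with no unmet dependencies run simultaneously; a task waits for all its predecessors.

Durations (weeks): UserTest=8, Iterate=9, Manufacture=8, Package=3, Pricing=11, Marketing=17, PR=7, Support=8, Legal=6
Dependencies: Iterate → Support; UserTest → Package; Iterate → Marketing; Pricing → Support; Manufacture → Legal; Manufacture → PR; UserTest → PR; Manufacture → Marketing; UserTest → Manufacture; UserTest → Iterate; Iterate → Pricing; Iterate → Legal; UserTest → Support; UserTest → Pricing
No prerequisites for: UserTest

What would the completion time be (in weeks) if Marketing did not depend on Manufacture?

Before: longest chain UserTest→Iterate→Pricing→Support = 8+9+11+8 = 36, finish 36.
Dropping Manufacture→Marketing doesn't change Marketing's earliest start (17); another predecessor still binds.
The longest chain is now UserTest→Iterate→Pricing→Support = 8+9+11+8 = 36, so the plan takes 36 weeks.

36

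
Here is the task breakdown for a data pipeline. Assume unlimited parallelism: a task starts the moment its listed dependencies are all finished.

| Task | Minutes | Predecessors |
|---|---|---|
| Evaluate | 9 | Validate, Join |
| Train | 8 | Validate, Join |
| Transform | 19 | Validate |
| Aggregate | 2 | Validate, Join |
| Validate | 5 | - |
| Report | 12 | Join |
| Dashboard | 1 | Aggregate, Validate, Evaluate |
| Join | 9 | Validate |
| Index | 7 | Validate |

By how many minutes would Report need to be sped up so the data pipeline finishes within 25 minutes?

Current finish: 26 minutes; target: 25.
Report is on every critical path, so each minute cut from Report cuts the finish by one (this holds down to a finish of 24).
Need 26 − 25 = 1 minute off Report → Report becomes 11 minutes, finish becomes 25.

1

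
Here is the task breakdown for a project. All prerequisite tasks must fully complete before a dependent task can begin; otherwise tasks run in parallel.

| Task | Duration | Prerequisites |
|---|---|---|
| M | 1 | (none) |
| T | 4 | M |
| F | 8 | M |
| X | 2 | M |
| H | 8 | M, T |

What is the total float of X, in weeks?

10

Critical path: M→T→H = 1+4+8 = 13, so the finish is 13 weeks.
Longest path through X: 3 weeks (earliest finish 3, latest finish 13).
Slack of X = 11 − 1 = 10 weeks.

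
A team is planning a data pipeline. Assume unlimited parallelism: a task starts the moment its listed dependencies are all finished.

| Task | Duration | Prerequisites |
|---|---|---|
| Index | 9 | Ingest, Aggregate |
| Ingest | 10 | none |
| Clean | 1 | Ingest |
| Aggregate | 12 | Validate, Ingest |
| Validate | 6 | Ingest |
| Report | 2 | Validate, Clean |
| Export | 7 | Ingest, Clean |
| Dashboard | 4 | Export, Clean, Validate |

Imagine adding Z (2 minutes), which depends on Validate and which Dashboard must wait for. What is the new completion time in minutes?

37

Originally the plan takes 37 minutes.
With Z inserted, Dashboard now waits for max(Export, Clean, Validate, Z).
New critical path: Ingest→Validate→Aggregate→Index = 10+6+12+9 = 37 ⇒ 37 minutes.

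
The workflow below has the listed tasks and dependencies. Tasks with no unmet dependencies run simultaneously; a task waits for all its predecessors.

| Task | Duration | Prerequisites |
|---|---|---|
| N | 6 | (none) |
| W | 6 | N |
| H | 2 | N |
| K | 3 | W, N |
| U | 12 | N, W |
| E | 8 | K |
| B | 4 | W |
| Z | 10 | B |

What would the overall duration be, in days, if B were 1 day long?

Critical path before the change: N→W→B→Z = 6+6+4+10 = 26 giving 26 days.
B is on the critical path; changing it to 1 makes that path 23 days.
New critical path: N→W→U = 6+6+12 = 24 ⇒ 24 days.

24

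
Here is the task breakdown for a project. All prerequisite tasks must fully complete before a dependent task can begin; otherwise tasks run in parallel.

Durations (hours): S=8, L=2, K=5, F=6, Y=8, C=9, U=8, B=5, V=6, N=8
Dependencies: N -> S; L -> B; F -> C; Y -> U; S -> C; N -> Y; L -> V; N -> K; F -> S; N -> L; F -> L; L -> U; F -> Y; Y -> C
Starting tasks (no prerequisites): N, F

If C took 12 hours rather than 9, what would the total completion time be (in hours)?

28

Critical path before the change: N→S→C = 8+8+9 = 25 giving 25 hours.
Since C is critical, the +3 change carries straight to that chain (now 28 hours).
That remains the longest chain; total 28 hours.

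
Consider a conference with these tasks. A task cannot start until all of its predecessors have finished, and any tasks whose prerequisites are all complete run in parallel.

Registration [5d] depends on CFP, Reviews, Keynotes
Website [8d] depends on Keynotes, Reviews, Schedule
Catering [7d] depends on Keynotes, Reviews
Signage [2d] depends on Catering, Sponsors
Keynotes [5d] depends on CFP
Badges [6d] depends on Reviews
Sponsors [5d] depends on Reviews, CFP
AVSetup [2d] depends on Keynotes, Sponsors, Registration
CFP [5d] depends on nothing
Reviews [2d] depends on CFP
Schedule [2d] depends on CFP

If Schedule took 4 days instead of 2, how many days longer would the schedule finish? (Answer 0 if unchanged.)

0

The binding path is CFP→Keynotes→Catering→Signage = 5+5+7+2 = 19; finish at 19 days.
Schedule is off the critical path — its longest chain is 15 days, giving 4 of slack.
The critical path is still CFP→Keynotes→Catering→Signage; finish is now 19 days.
Change in finish: 19 − 19 = +0 days.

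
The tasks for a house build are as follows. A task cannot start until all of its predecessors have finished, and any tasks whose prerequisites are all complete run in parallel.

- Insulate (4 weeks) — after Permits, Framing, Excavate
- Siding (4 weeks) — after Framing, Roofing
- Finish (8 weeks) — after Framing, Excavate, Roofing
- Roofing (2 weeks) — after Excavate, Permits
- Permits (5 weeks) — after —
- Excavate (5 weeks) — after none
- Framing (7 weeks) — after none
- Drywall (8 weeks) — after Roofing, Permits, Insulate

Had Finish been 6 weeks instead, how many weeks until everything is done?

19

As given, the longest chain is Framing→Insulate→Drywall = 7+4+8 = 19, so the finish is 19 weeks.
The longest path through Finish is only 15 weeks, so Finish has float 4.
No other chain overtakes it, so the finish is 19 weeks.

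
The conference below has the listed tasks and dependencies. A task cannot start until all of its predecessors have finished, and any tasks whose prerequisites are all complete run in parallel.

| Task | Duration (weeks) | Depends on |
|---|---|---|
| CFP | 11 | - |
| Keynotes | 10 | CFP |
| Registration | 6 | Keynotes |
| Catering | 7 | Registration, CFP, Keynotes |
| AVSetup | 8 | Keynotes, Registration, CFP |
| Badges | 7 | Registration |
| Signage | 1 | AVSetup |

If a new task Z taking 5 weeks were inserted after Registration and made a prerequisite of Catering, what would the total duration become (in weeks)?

39

Originally the project takes 36 weeks.
With Z inserted, Catering now waits for max(Registration, CFP, Keynotes, Z).
New critical path: CFP→Keynotes→Registration→Z→Catering = 11+10+6+5+7 = 39 ⇒ 39 weeks.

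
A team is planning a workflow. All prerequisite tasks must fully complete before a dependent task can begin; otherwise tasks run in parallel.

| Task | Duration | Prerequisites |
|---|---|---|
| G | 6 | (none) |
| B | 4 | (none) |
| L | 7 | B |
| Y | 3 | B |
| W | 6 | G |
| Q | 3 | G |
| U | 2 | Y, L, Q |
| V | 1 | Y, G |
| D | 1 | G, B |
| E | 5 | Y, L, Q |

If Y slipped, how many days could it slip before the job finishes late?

The longest chain is B→L→E = 4+7+5 = 16; overall finish 16 days.
The longest chain containing Y totals 12 days.
So Y can slip 11 − 7 = 4 days.

4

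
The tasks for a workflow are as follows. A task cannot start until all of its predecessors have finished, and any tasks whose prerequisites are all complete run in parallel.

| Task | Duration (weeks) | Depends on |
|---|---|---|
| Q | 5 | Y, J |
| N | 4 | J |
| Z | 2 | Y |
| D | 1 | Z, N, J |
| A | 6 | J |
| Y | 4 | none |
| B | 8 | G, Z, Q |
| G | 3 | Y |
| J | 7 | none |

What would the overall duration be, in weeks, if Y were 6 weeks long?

20

The binding path is J→Q→B = 7+5+8 = 20; finish at 20 weeks.
Y is off the critical path — its longest chain is 17 weeks, giving 3 of slack.
The critical path is still J→Q→B; finish is now 20 weeks.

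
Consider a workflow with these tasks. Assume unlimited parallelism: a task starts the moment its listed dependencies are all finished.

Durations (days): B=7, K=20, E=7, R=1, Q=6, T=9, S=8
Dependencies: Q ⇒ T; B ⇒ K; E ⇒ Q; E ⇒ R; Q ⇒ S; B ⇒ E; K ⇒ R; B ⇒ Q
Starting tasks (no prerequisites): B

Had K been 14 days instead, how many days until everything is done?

29

The binding path is B→E→Q→T = 7+7+6+9 = 29; finish at 29 days.
K is off the critical path — its longest chain is 28 days, giving 1 of slack.
The critical path is still B→E→Q→T; finish is now 29 days.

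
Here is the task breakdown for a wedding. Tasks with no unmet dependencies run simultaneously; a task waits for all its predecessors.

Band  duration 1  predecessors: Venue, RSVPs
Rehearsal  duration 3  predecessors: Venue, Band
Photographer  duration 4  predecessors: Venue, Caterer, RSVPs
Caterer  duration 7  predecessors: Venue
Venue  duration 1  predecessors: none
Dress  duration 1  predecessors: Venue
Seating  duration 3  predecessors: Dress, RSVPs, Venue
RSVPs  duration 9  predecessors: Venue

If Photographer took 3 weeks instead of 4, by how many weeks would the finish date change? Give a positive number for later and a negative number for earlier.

0

Critical path before the change: Venue→RSVPs→Photographer = 1+9+4 = 14 giving 14 weeks.
Since Photographer is critical, the -1 change carries straight to that chain (now 13 weeks).
New critical path: Venue→RSVPs→Band→Rehearsal = 1+9+1+3 = 14 ⇒ 14 weeks.
Change in finish: 14 − 14 = +0 weeks.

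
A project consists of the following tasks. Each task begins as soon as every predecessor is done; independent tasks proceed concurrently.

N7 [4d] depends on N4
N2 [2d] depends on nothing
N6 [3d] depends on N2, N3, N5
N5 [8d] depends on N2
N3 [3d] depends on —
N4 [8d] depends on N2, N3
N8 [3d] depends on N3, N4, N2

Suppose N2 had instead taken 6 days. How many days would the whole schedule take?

18

As given, the longest chain is N3→N4→N7 = 3+8+4 = 15, so the finish is 15 days.
The longest path through N2 is only 14 days, so N2 has float 1.
Now N2→N4→N7 = 6+8+4 = 18 is longest, so the finish becomes 18 days.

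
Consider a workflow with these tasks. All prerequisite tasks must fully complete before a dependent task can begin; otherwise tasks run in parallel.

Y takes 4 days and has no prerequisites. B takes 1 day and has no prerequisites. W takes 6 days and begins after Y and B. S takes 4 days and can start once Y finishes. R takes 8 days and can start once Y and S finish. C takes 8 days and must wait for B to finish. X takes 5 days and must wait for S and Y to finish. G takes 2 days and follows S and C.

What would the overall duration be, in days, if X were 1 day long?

The binding path is Y→S→R = 4+4+8 = 16; finish at 16 days.
X is off the critical path — its longest chain is 13 days, giving 3 of slack.
That remains the longest chain; total 16 days.

16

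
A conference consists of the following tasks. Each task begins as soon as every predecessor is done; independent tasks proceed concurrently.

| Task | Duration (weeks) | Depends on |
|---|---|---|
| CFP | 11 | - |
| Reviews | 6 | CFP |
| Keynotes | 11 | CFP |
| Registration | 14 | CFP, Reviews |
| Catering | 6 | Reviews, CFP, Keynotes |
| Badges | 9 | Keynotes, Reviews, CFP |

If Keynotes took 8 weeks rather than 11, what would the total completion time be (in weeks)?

Baseline: CFP→Keynotes→Badges = 11+11+9 = 31 → 31 weeks.
Since Keynotes is critical, the -3 change carries straight to that chain (now 28 weeks).
New critical path: CFP→Reviews→Registration = 11+6+14 = 31 ⇒ 31 weeks.

31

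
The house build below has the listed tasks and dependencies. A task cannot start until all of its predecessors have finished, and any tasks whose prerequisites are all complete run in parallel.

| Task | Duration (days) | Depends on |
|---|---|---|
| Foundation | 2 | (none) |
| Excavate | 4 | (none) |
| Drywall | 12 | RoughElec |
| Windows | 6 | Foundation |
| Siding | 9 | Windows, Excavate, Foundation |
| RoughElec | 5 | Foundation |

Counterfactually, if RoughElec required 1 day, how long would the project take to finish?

As given, the longest chain is Foundation→RoughElec→Drywall = 2+5+12 = 19, so the finish is 19 days.
RoughElec is on the critical path; changing it to 1 makes that path 15 days.
Now Foundation→Windows→Siding = 2+6+9 = 17 is longest, so the finish becomes 17 days.

17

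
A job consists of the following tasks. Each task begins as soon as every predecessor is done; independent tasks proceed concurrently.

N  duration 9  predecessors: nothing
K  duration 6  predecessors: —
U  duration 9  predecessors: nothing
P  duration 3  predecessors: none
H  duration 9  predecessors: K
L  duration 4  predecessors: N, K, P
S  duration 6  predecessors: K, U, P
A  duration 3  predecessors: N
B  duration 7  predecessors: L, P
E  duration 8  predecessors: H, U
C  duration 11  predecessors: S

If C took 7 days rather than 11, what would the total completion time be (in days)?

Critical path before the change: U→S→C = 9+6+11 = 26 giving 26 days.
C is on the critical path; changing it to 7 makes that path 22 days.
New critical path: K→H→E = 6+9+8 = 23 ⇒ 23 days.

23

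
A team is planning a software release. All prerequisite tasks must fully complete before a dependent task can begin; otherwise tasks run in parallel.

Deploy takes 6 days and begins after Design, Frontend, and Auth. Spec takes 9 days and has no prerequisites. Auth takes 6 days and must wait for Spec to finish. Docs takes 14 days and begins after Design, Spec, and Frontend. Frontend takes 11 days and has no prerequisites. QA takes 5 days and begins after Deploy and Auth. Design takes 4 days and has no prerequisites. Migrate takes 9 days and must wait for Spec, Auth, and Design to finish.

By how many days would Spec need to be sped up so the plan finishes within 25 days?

Current finish: 26 days; target: 25.
Spec is on every critical path, so each day cut from Spec cuts the finish by one (this holds down to a finish of 25).
Need 26 − 25 = 1 day off Spec → Spec becomes 8 days, finish becomes 25.

1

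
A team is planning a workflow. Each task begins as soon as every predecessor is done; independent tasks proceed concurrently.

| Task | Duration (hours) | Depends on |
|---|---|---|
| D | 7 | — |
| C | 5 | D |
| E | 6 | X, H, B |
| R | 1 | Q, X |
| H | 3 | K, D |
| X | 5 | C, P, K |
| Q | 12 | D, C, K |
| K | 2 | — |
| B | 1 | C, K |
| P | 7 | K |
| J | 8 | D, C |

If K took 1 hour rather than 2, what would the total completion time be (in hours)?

Actual critical path: D→C→Q→R = 7+5+12+1 = 25 ⇒ 25 hours.
K has 5 hours of float (longest path through it is 20).
That remains the longest chain; total 25 hours.

25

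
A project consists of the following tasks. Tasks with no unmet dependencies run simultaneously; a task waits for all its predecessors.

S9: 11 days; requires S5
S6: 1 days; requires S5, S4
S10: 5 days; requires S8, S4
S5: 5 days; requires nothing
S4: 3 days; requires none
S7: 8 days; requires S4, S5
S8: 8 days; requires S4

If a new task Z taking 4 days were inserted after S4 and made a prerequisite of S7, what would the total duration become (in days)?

16

Originally the job takes 16 days.
With Z inserted, S7 now waits for max(S4, S5, Z).
New critical path: S4→S8→S10 = 3+8+5 = 16 ⇒ 16 days.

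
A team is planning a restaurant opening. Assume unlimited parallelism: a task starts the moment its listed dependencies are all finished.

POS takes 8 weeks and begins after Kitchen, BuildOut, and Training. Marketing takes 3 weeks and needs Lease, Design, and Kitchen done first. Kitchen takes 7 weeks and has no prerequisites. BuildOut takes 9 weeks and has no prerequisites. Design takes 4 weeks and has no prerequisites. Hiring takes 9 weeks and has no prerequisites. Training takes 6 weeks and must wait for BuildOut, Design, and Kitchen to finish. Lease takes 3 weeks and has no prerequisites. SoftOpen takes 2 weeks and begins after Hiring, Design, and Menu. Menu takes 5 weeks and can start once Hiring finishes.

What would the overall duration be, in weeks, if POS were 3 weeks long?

18

Critical path before the change: BuildOut→Training→POS = 9+6+8 = 23 giving 23 weeks.
Since POS is critical, the -5 change carries straight to that chain (now 18 weeks).
The critical path is still BuildOut→Training→POS; finish is now 18 weeks.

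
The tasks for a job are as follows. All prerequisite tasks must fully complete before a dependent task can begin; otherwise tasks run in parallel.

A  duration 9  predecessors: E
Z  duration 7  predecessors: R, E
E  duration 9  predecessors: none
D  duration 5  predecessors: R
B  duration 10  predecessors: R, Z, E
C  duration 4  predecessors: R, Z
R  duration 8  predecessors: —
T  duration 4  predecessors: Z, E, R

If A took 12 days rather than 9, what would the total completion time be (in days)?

Actual critical path: E→Z→B = 9+7+10 = 26 ⇒ 26 days.
A is off the critical path — its longest chain is 18 days, giving 8 of slack.
No other chain overtakes it, so the finish is 26 days.

26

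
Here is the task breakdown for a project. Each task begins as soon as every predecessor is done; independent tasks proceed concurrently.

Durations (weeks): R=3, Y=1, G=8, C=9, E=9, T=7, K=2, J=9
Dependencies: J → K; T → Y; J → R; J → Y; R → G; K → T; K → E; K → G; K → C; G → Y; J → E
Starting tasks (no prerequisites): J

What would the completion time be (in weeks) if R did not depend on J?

With the dependency in place, J→R→G→Y = 9+3+8+1 = 21 sets the finish at 21 weeks.
Without J→R, R's earliest start moves from 9 to 0.
New critical path: J→K→E = 9+2+9 = 20 ⇒ 20 weeks.

20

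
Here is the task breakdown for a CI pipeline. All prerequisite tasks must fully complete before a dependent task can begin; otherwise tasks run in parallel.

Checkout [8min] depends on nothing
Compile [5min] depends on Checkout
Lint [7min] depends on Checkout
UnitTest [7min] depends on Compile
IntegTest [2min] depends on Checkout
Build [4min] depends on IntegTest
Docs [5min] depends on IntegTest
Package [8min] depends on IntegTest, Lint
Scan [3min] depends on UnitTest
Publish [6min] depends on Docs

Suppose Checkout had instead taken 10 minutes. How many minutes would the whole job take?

25

Critical path before the change: Checkout→Compile→UnitTest→Scan = 8+5+7+3 = 23 giving 23 minutes.
Since Checkout is critical, the +2 change carries straight to that chain (now 25 minutes).
That remains the longest chain; total 25 minutes.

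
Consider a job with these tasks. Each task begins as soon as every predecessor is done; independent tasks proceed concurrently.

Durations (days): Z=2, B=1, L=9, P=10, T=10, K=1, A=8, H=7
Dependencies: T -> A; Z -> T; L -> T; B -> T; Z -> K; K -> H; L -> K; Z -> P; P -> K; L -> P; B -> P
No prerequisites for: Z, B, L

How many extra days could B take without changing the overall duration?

8

Critical path: L→P→K→H = 9+10+1+7 = 27, so the finish is 27 days.
The longest chain containing B totals 19 days.
Slack of B = 8 − 0 = 8 days.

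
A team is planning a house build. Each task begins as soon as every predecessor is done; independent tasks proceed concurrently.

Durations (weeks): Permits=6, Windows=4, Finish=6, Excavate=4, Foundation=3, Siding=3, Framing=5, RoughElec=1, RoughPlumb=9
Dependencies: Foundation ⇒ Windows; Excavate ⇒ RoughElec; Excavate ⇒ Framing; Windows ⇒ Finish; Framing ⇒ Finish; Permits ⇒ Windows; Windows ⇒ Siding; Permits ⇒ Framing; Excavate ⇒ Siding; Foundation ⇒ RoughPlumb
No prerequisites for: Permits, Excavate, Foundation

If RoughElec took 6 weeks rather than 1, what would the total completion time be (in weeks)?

Critical path before the change: Permits→Framing→Finish = 6+5+6 = 17 giving 17 weeks.
RoughElec has 12 weeks of float (longest path through it is 5).
No other chain overtakes it, so the finish is 17 weeks.

17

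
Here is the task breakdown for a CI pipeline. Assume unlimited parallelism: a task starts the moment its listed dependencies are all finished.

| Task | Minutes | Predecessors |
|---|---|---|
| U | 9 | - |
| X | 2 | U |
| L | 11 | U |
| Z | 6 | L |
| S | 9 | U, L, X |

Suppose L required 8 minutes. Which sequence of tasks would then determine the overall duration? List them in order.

Actual critical path: U→L→S = 9+11+9 = 29 ⇒ 29 minutes.
L lies on that path, so at 8 minutes the path becomes 26 minutes.
The critical path is still U→L→S; finish is now 26 minutes.

U, L, S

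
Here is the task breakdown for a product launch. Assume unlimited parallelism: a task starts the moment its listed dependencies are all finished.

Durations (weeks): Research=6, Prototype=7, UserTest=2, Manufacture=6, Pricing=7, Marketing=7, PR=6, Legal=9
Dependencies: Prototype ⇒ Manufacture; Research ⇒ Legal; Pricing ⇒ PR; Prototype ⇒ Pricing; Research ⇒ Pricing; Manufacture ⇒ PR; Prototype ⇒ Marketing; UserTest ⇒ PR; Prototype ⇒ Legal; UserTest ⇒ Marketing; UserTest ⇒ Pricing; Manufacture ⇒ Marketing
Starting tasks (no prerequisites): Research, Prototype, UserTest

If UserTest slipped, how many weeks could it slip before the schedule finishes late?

5

Critical path: Prototype→Manufacture→Marketing = 7+6+7 = 20, so the finish is 20 weeks.
Longest path through UserTest: 15 weeks (earliest finish 2, latest finish 7).
Slack of UserTest = 5 − 0 = 5 weeks.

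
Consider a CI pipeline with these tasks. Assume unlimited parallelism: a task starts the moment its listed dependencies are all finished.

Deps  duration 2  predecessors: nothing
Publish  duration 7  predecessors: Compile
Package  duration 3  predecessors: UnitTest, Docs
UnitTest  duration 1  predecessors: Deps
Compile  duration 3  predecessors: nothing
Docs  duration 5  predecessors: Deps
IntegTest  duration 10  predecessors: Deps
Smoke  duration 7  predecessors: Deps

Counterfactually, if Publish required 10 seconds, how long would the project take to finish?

13

Baseline: Deps→IntegTest = 2+10 = 12 → 12 seconds.
Publish is off the critical path — its longest chain is 10 seconds, giving 2 of slack.
The binding chain switches to Compile→Publish = 3+10 = 13; finish 13 seconds.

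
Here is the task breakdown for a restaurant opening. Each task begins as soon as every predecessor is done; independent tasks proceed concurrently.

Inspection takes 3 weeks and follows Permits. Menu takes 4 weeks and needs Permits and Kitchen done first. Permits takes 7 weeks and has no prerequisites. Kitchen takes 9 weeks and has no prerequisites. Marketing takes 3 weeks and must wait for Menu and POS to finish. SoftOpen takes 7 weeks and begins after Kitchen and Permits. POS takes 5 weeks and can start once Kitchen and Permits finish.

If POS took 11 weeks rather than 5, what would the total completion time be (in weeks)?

23

The binding path is Kitchen→POS→Marketing = 9+5+3 = 17; finish at 17 weeks.
POS is on the critical path; changing it to 11 makes that path 23 weeks.
That remains the longest chain; total 23 weeks.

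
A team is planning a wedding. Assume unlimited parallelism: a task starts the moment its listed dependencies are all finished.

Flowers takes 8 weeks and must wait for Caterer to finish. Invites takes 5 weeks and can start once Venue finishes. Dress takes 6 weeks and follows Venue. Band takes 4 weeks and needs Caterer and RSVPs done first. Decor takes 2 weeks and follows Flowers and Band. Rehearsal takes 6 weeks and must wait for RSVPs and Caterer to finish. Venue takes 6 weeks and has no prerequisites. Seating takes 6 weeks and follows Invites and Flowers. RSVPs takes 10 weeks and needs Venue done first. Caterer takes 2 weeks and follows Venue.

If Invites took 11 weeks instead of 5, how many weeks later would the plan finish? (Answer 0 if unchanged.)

Baseline: Venue→Caterer→Flowers→Seating = 6+2+8+6 = 22 → 22 weeks.
The longest path through Invites is only 17 weeks, so Invites has float 5.
New critical path: Venue→Invites→Seating = 6+11+6 = 23 ⇒ 23 weeks.
Change in finish: 23 − 22 = +1 weeks.

1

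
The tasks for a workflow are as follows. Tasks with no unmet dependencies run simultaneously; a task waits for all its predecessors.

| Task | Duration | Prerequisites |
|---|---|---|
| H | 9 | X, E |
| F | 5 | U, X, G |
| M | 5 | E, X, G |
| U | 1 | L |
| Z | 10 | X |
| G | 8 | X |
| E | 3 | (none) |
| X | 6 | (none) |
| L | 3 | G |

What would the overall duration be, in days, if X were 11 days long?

Actual critical path: X→G→L→U→F = 6+8+3+1+5 = 23 ⇒ 23 days.
X lies on that path, so at 11 days the path becomes 28 days.
That remains the longest chain; total 28 days.

28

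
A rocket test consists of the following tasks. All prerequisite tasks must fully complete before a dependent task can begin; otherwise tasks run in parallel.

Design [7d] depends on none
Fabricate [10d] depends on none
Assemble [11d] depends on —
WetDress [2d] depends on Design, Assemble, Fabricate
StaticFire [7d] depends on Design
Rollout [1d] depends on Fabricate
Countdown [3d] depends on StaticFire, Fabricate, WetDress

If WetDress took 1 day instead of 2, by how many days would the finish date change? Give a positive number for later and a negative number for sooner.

0

As given, the longest chain is Design→StaticFire→Countdown = 7+7+3 = 17, so the finish is 17 days.
WetDress has 1 day of float (longest path through it is 16).
That remains the longest chain; total 17 days.
Change in finish: 17 − 17 = +0 days.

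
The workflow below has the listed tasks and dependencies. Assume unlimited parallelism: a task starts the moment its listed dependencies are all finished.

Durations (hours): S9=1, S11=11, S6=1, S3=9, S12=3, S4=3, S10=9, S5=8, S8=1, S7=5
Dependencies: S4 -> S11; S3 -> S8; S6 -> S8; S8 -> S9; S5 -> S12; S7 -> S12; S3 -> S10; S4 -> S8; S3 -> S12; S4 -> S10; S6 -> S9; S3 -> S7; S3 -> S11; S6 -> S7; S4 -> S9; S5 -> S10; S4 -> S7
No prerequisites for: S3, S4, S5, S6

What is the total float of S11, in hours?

Critical path: S3→S11 = 9+11 = 20, so the finish is 20 hours.
Longest path through S11: 20 hours (earliest finish 20, latest finish 20).
So S11 can slip 20 − 20 = 0 hours.

0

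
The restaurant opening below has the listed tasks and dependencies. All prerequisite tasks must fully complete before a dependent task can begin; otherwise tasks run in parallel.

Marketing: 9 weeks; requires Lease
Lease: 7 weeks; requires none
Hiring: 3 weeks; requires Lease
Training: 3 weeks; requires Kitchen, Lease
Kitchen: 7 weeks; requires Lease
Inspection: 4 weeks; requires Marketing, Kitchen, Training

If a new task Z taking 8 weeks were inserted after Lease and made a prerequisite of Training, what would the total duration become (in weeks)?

22

Originally the project takes 21 weeks.
With Z inserted, Training now waits for max(Kitchen, Lease, Z).
New critical path: Lease→Z→Training→Inspection = 7+8+3+4 = 22 ⇒ 22 weeks.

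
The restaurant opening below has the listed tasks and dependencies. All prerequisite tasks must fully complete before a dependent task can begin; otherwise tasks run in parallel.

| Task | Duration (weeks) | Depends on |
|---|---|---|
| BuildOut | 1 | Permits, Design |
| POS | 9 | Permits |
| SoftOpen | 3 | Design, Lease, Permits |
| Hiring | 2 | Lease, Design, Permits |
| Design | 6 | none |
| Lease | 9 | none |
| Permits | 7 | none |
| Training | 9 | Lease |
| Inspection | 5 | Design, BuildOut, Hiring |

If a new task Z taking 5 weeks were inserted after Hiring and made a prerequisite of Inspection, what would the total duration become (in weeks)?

21

Originally the project takes 18 weeks.
With Z inserted, Inspection now waits for max(Design, BuildOut, Hiring, Z).
New critical path: Lease→Hiring→Z→Inspection = 9+2+5+5 = 21 ⇒ 21 weeks.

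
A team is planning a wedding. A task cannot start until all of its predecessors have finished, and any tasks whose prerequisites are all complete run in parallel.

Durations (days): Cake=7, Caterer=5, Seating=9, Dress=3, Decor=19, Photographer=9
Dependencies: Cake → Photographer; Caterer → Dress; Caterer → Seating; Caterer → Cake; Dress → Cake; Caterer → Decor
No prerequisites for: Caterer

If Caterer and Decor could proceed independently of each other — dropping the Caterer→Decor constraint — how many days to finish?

24

Original critical path: Caterer→Dress→Cake→Photographer = 5+3+7+9 = 24 ⇒ 24 days.
Without Caterer→Decor, Decor's earliest start moves from 5 to 0.
After: Caterer→Dress→Cake→Photographer = 5+3+7+9 = 24 → 24 days.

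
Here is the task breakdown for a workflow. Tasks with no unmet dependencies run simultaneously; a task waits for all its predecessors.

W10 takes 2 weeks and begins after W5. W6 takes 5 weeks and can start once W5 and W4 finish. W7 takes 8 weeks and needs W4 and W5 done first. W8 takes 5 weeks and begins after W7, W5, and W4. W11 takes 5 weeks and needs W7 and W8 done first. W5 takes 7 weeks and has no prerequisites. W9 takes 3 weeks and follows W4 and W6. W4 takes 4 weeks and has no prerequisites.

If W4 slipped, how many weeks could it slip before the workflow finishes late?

3

Critical path: W5→W7→W8→W11 = 7+8+5+5 = 25, so the finish is 25 weeks.
The longest chain containing W4 totals 22 weeks.
Slack of W4 = 3 − 0 = 3 weeks.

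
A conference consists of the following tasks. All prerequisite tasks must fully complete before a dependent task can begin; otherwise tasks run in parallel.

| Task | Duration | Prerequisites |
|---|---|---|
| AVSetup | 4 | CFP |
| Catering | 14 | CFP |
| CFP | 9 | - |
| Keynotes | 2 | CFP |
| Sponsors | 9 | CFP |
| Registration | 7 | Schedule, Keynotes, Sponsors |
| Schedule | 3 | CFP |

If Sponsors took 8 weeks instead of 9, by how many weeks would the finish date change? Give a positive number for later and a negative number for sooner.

-1

Critical path before the change: CFP→Sponsors→Registration = 9+9+7 = 25 giving 25 weeks.
Since Sponsors is critical, the -1 change carries straight to that chain (now 24 weeks).
That remains the longest chain; total 24 weeks.
Change in finish: 24 − 25 = -1 weeks.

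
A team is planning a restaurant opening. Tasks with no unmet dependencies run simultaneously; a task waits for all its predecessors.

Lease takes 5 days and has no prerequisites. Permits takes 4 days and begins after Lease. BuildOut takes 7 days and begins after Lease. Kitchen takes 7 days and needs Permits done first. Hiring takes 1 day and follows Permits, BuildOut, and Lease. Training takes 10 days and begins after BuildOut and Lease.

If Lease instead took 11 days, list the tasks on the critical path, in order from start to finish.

As given, the longest chain is Lease→BuildOut→Training = 5+7+10 = 22, so the finish is 22 days.
Since Lease is critical, the +6 change carries straight to that chain (now 28 days).
No other chain overtakes it, so the finish is 28 days.

Lease, BuildOut, Training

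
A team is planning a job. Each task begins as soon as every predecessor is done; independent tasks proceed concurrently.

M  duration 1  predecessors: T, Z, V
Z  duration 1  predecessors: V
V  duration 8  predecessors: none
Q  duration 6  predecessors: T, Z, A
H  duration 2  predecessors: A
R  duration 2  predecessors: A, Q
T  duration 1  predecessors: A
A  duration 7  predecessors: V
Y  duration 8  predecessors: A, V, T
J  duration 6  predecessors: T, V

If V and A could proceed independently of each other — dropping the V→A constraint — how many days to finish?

17

With the dependency in place, V→A→T→Y = 8+7+1+8 = 24 sets the finish at 24 days.
Without V→A, A's earliest start moves from 8 to 0.
After: V→Z→Q→R = 8+1+6+2 = 17 → 17 days.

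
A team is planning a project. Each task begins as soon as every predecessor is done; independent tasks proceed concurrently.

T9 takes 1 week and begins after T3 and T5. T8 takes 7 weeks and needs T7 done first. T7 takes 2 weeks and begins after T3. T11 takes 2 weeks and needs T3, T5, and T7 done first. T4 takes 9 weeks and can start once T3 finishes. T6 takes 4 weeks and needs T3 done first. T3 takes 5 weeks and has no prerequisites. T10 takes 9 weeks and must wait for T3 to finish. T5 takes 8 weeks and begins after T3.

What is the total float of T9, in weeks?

1

The longest chain is T3→T5→T11 = 5+8+2 = 15; overall finish 15 weeks.
The longest chain containing T9 totals 14 weeks.
So T9 can slip 15 − 14 = 1 week.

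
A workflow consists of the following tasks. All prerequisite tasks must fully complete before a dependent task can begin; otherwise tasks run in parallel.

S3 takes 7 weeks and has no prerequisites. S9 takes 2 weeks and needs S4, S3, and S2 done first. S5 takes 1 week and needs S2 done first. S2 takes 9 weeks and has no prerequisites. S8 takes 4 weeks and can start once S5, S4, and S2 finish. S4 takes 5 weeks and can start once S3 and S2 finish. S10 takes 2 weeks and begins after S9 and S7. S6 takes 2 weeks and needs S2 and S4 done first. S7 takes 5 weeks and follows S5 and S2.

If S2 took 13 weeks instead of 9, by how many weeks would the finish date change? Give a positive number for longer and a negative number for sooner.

Baseline: S2→S4→S8 = 9+5+4 = 18 → 18 weeks.
S2 lies on that path, so at 13 weeks the path becomes 22 weeks.
That remains the longest chain; total 22 weeks.
Change in finish: 22 − 18 = +4 weeks.

4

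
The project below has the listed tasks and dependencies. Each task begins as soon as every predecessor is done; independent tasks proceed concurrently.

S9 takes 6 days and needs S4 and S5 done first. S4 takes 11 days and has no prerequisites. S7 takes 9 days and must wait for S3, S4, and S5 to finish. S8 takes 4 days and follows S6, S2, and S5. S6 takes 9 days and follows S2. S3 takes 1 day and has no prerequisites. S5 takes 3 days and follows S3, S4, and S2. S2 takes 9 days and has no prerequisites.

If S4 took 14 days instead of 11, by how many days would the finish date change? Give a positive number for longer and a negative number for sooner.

3

Baseline: S4→S5→S7 = 11+3+9 = 23 → 23 days.
S4 lies on that path, so at 14 days the path becomes 26 days.
The critical path is still S4→S5→S7; finish is now 26 days.
Change in finish: 26 − 23 = +3 days.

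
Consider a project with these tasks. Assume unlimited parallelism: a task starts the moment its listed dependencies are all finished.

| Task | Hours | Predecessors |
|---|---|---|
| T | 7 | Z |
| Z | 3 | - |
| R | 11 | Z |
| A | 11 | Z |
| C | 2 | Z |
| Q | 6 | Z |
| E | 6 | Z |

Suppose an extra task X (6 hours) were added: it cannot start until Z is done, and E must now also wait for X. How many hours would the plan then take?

Originally the plan takes 14 hours.
With X inserted, E now waits for max(Z, X).
New critical path: Z→X→E = 3+6+6 = 15 ⇒ 15 hours.

15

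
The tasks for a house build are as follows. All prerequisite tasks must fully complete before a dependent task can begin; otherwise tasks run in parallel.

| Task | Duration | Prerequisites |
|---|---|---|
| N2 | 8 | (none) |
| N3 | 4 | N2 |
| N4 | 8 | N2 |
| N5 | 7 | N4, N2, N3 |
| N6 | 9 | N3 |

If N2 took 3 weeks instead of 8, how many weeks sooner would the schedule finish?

5

Actual critical path: N2→N4→N5 = 8+8+7 = 23 ⇒ 23 weeks.
Since N2 is critical, the -5 change carries straight to that chain (now 18 weeks).
No other chain overtakes it, so the finish is 18 weeks.
Change in finish: 18 − 23 = -5 weeks.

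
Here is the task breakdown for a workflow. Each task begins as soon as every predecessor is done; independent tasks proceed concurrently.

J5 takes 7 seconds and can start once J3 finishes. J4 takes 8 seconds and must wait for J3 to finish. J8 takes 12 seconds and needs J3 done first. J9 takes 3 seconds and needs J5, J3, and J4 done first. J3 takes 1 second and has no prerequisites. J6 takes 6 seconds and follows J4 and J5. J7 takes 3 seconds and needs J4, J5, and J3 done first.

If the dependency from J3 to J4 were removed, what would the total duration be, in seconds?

Original critical path: J3→J4→J6 = 1+8+6 = 15 ⇒ 15 seconds.
Without J3→J4, J4's earliest start moves from 1 to 0.
New critical path: J3→J5→J6 = 1+7+6 = 14 ⇒ 14 seconds.

14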